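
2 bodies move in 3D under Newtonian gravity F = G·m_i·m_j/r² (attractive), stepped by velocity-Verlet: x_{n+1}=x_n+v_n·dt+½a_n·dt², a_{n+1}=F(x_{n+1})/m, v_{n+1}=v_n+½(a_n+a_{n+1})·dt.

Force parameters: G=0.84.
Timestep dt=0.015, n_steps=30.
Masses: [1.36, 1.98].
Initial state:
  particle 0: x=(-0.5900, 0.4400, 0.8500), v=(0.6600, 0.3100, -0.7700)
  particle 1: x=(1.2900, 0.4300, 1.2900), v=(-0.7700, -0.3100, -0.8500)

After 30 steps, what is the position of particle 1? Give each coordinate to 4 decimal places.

(0.9043, 0.2935, 0.8972)

step 0: x0=(-0.5900, 0.4400, 0.8500) x1=(1.2900, 0.4300, 1.2900)
step 1: x0=(-0.5801, 0.4446, 0.8385) x1=(1.2784, 0.4254, 1.2772)
step 2: x0=(-0.5700, 0.4493, 0.8269) x1=(1.2668, 0.4207, 1.2645)
step 3: x0=(-0.5599, 0.4539, 0.8155) x1=(1.2550, 0.4161, 1.2517)
step 4: x0=(-0.5496, 0.4586, 0.8040) x1=(1.2432, 0.4114, 1.2389)
step 5: x0=(-0.5392, 0.4632, 0.7926) x1=(1.2314, 0.4068, 1.2260)
step 6: x0=(-0.5288, 0.4679, 0.7811) x1=(1.2194, 0.4021, 1.2132)
step 7: x0=(-0.5182, 0.4725, 0.7698) x1=(1.2074, 0.3975, 1.2003)
step 8: x0=(-0.5075, 0.4771, 0.7584) x1=(1.1953, 0.3928, 1.1875)
step 9: x0=(-0.4967, 0.4818, 0.7471) x1=(1.1831, 0.3882, 1.1746)
step 10: x0=(-0.4857, 0.4864, 0.7358) x1=(1.1709, 0.3836, 1.1616)
step 11: x0=(-0.4747, 0.4910, 0.7245) x1=(1.1585, 0.3790, 1.1487)
step 12: x0=(-0.4635, 0.4956, 0.7133) x1=(1.1461, 0.3743, 1.1357)
step 13: x0=(-0.4522, 0.5002, 0.7021) x1=(1.1336, 0.3697, 1.1227)
step 14: x0=(-0.4407, 0.5048, 0.6909) x1=(1.1210, 0.3651, 1.1097)
step 15: x0=(-0.4291, 0.5093, 0.6798) x1=(1.1083, 0.3605, 1.0967)
step 16: x0=(-0.4174, 0.5139, 0.6687) x1=(1.0955, 0.3560, 1.0836)
step 17: x0=(-0.4056, 0.5184, 0.6577) x1=(1.0826, 0.3514, 1.0705)
step 18: x0=(-0.3935, 0.5229, 0.6466) x1=(1.0696, 0.3468, 1.0574)
step 19: x0=(-0.3814, 0.5274, 0.6357) x1=(1.0564, 0.3423, 1.0442)
step 20: x0=(-0.3690, 0.5319, 0.6248) x1=(1.0432, 0.3377, 1.0310)
step 21: x0=(-0.3565, 0.5364, 0.6139) x1=(1.0299, 0.3332, 1.0178)
step 22: x0=(-0.3439, 0.5408, 0.6031) x1=(1.0165, 0.3287, 1.0046)
step 23: x0=(-0.3311, 0.5452, 0.5923) x1=(1.0029, 0.3242, 0.9913)
step 24: x0=(-0.3180, 0.5496, 0.5816) x1=(0.9892, 0.3198, 0.9780)
step 25: x0=(-0.3049, 0.5540, 0.5709) x1=(0.9754, 0.3153, 0.9646)
step 26: x0=(-0.2915, 0.5583, 0.5603) x1=(0.9615, 0.3109, 0.9512)
step 27: x0=(-0.2779, 0.5626, 0.5498) x1=(0.9474, 0.3065, 0.9378)
step 28: x0=(-0.2641, 0.5668, 0.5393) x1=(0.9332, 0.3021, 0.9243)
step 29: x0=(-0.2501, 0.5710, 0.5289) x1=(0.9188, 0.2978, 0.9108)
step 30: x0=(-0.2359, 0.5751, 0.5185) x1=(0.9043, 0.2935, 0.8972)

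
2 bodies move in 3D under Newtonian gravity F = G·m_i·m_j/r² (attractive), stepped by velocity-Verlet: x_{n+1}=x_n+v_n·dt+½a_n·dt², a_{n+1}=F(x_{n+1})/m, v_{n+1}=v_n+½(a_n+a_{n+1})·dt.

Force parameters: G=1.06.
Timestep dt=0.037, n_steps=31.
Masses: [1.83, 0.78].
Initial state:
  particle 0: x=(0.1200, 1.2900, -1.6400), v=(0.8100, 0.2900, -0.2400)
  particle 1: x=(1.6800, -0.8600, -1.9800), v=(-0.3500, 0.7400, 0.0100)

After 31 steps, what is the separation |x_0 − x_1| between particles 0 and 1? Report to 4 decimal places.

step 0: x0=(0.1200, 1.2900, -1.6400) x1=(1.6800, -0.8600, -1.9800)
step 1: x0=(0.1500, 1.3007, -1.6489) x1=(1.6669, -0.8325, -1.9796)
step 2: x0=(0.1801, 1.3112, -1.6578) x1=(1.6537, -0.8046, -1.9792)
step 3: x0=(0.2103, 1.3216, -1.6667) x1=(1.6402, -0.7765, -1.9787)
step 4: x0=(0.2406, 1.3319, -1.6757) x1=(1.6264, -0.7480, -1.9781)
step 5: x0=(0.2710, 1.3420, -1.6847) x1=(1.6125, -0.7192, -1.9775)
step 6: x0=(0.3015, 1.3519, -1.6937) x1=(1.5983, -0.6900, -1.9769)
step 7: x0=(0.3321, 1.3617, -1.7027) x1=(1.5839, -0.6604, -1.9762)
step 8: x0=(0.3628, 1.3713, -1.7117) x1=(1.5692, -0.6304, -1.9755)
step 9: x0=(0.3936, 1.3808, -1.7208) x1=(1.5543, -0.6000, -1.9747)
step 10: x0=(0.4246, 1.3901, -1.7299) x1=(1.5391, -0.5692, -1.9738)
step 11: x0=(0.4556, 1.3992, -1.7390) x1=(1.5237, -0.5380, -1.9729)
step 12: x0=(0.4867, 1.4080, -1.7481) x1=(1.5080, -0.5063, -1.9719)
step 13: x0=(0.5180, 1.4167, -1.7573) x1=(1.4920, -0.4741, -1.9709)
step 14: x0=(0.5493, 1.4252, -1.7664) x1=(1.4758, -0.4414, -1.9698)
step 15: x0=(0.5808, 1.4334, -1.7757) x1=(1.4594, -0.4081, -1.9687)
step 16: x0=(0.6124, 1.4414, -1.7849) x1=(1.4426, -0.3743, -1.9675)
step 17: x0=(0.6441, 1.4491, -1.7941) x1=(1.4256, -0.3399, -1.9662)
step 18: x0=(0.6759, 1.4566, -1.8034) x1=(1.4083, -0.3048, -1.9649)
step 19: x0=(0.7079, 1.4637, -1.8127) x1=(1.3907, -0.2691, -1.9635)
step 20: x0=(0.7399, 1.4706, -1.8221) x1=(1.3729, -0.2327, -1.9621)
step 21: x0=(0.7721, 1.4772, -1.8314) x1=(1.3548, -0.1955, -1.9606)
step 22: x0=(0.8044, 1.4834, -1.8408) x1=(1.3363, -0.1575, -1.9590)
step 23: x0=(0.8368, 1.4892, -1.8503) x1=(1.3177, -0.1187, -1.9574)
step 24: x0=(0.8693, 1.4947, -1.8597) x1=(1.2987, -0.0790, -1.9557)
step 25: x0=(0.9020, 1.4998, -1.8692) x1=(1.2795, -0.0383, -1.9539)
step 26: x0=(0.9347, 1.5044, -1.8787) x1=(1.2601, 0.0033, -1.9521)
step 27: x0=(0.9675, 1.5086, -1.8882) x1=(1.2404, 0.0461, -1.9503)
step 28: x0=(1.0005, 1.5122, -1.8977) x1=(1.2204, 0.0901, -1.9484)
step 29: x0=(1.0335, 1.5154, -1.9073) x1=(1.2003, 0.1353, -1.9464)
step 30: x0=(1.0666, 1.5179, -1.9168) x1=(1.1801, 0.1819, -1.9444)
step 31: x0=(1.0997, 1.5198, -1.9264) x1=(1.1597, 0.2300, -1.9424)

1.2913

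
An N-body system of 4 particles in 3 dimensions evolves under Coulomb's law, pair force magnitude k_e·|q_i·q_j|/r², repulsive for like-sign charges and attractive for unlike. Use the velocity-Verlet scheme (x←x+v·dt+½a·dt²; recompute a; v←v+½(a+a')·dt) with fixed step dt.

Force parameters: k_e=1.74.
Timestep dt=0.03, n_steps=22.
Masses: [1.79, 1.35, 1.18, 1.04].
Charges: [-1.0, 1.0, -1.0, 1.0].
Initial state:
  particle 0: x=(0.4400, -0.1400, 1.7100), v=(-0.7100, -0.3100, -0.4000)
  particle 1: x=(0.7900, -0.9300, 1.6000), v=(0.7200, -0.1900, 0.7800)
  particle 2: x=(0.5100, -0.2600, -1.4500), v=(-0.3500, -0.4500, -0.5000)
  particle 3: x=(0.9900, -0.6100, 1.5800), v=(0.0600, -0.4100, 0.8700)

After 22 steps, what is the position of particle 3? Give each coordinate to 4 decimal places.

(1.0207, 0.3651, 2.0102)

step 0: x0=(0.4400, -0.1400, 1.7100) x1=(0.7900, -0.9300, 1.6000) x2=(0.5100, -0.2600, -1.4500) x3=(0.9900, -0.6100, 1.5800)
step 1: x0=(0.4195, -0.1503, 1.6978) x1=(0.8091, -0.9384, 1.6237) x2=(0.4995, -0.2735, -1.4649) x3=(0.9935, -0.6169, 1.6060)
step 2: x0=(0.4008, -0.1627, 1.6855) x1=(0.8234, -0.9528, 1.6477) x2=(0.4891, -0.2871, -1.4797) x3=(1.0004, -0.6127, 1.6316)
step 3: x0=(0.3838, -0.1769, 1.6730) x1=(0.8334, -0.9729, 1.6721) x2=(0.4787, -0.3007, -1.4944) x3=(1.0098, -0.5978, 1.6569)
step 4: x0=(0.3685, -0.1928, 1.6606) x1=(0.8398, -0.9978, 1.6966) x2=(0.4683, -0.3144, -1.5090) x3=(1.0207, -0.5734, 1.6818)
step 5: x0=(0.3551, -0.2105, 1.6484) x1=(0.8434, -1.0266, 1.7211) x2=(0.4580, -0.3281, -1.5234) x3=(1.0321, -0.5413, 1.7062)
step 6: x0=(0.3436, -0.2295, 1.6365) x1=(0.8447, -1.0582, 1.7455) x2=(0.4477, -0.3418, -1.5378) x3=(1.0432, -0.5028, 1.7301)
step 7: x0=(0.3340, -0.2500, 1.6249) x1=(0.8443, -1.0919, 1.7698) x2=(0.4374, -0.3556, -1.5520) x3=(1.0532, -0.4592, 1.7535)
step 8: x0=(0.3262, -0.2716, 1.6138) x1=(0.8425, -1.1271, 1.7939) x2=(0.4272, -0.3694, -1.5662) x3=(1.0618, -0.4118, 1.7762)
step 9: x0=(0.3203, -0.2941, 1.6033) x1=(0.8395, -1.1633, 1.8177) x2=(0.4171, -0.3832, -1.5803) x3=(1.0687, -0.3613, 1.7981)
step 10: x0=(0.3162, -0.3175, 1.5933) x1=(0.8354, -1.2001, 1.8413) x2=(0.4069, -0.3971, -1.5942) x3=(1.0737, -0.3085, 1.8193)
step 11: x0=(0.3138, -0.3416, 1.5841) x1=(0.8305, -1.2374, 1.8646) x2=(0.3968, -0.4110, -1.6081) x3=(1.0769, -0.2540, 1.8396)
step 12: x0=(0.3131, -0.3661, 1.5755) x1=(0.8249, -1.2749, 1.8875) x2=(0.3868, -0.4249, -1.6220) x3=(1.0782, -0.1983, 1.8590)
step 13: x0=(0.3138, -0.3910, 1.5677) x1=(0.8185, -1.3125, 1.9101) x2=(0.3767, -0.4388, -1.6357) x3=(1.0779, -0.1419, 1.8775)
step 14: x0=(0.3159, -0.4161, 1.5606) x1=(0.8115, -1.3501, 1.9323) x2=(0.3668, -0.4528, -1.6494) x3=(1.0759, -0.0851, 1.8952)
step 15: x0=(0.3193, -0.4414, 1.5543) x1=(0.8040, -1.3875, 1.9542) x2=(0.3568, -0.4667, -1.6631) x3=(1.0724, -0.0281, 1.9120)
step 16: x0=(0.3238, -0.4668, 1.5486) x1=(0.7959, -1.4248, 1.9757) x2=(0.3469, -0.4807, -1.6766) x3=(1.0677, 0.0288, 1.9281)
step 17: x0=(0.3292, -0.4923, 1.5437) x1=(0.7874, -1.4619, 1.9968) x2=(0.3370, -0.4947, -1.6902) x3=(1.0619, 0.0857, 1.9433)
step 18: x0=(0.3355, -0.5179, 1.5394) x1=(0.7784, -1.4986, 2.0175) x2=(0.3271, -0.5087, -1.7036) x3=(1.0551, 0.1422, 1.9579)
step 19: x0=(0.3426, -0.5435, 1.5357) x1=(0.7691, -1.5351, 2.0379) x2=(0.3173, -0.5227, -1.7171) x3=(1.0475, 0.1985, 1.9718)
step 20: x0=(0.3503, -0.5691, 1.5327) x1=(0.7594, -1.5713, 2.0578) x2=(0.3075, -0.5367, -1.7304) x3=(1.0391, 0.2544, 1.9852)
step 21: x0=(0.3587, -0.5948, 1.5303) x1=(0.7493, -1.6071, 2.0773) x2=(0.2977, -0.5507, -1.7438) x3=(1.0302, 0.3099, 1.9979)
step 22: x0=(0.3675, -0.6205, 1.5284) x1=(0.7390, -1.6425, 2.0964) x2=(0.2879, -0.5647, -1.7571) x3=(1.0207, 0.3651, 2.0102)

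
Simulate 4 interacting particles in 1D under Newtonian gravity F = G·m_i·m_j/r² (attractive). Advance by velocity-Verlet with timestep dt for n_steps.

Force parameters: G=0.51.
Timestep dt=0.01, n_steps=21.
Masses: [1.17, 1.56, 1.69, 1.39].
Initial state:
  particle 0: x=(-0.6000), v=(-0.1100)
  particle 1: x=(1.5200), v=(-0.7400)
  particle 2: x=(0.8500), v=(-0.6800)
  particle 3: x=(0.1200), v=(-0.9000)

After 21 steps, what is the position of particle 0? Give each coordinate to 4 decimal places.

step 0: x0=(-0.6000) x1=(1.5200) x2=(0.8500) x3=(0.1200)
step 1: x0=(-0.6010) x1=(1.5125) x2=(0.8432) x3=(0.1110)
step 2: x0=(-0.6018) x1=(1.5047) x2=(0.8364) x3=(0.1022)
step 3: x0=(-0.6024) x1=(1.4967) x2=(0.8297) x3=(0.0934)
step 4: x0=(-0.6028) x1=(1.4885) x2=(0.8229) x3=(0.0847)
step 5: x0=(-0.6030) x1=(1.4800) x2=(0.8162) x3=(0.0760)
step 6: x0=(-0.6030) x1=(1.4712) x2=(0.8095) x3=(0.0674)
step 7: x0=(-0.6027) x1=(1.4622) x2=(0.8028) x3=(0.0589)
step 8: x0=(-0.6022) x1=(1.4530) x2=(0.7962) x3=(0.0505)
step 9: x0=(-0.6015) x1=(1.4435) x2=(0.7896) x3=(0.0421)
step 10: x0=(-0.6006) x1=(1.4338) x2=(0.7830) x3=(0.0337)
step 11: x0=(-0.5994) x1=(1.4238) x2=(0.7764) x3=(0.0254)
step 12: x0=(-0.5980) x1=(1.4136) x2=(0.7699) x3=(0.0172)
step 13: x0=(-0.5963) x1=(1.4031) x2=(0.7634) x3=(0.0089)
step 14: x0=(-0.5944) x1=(1.3923) x2=(0.7569) x3=(0.0008)
step 15: x0=(-0.5922) x1=(1.3813) x2=(0.7505) x3=(-0.0074)
step 16: x0=(-0.5897) x1=(1.3700) x2=(0.7441) x3=(-0.0156)
step 17: x0=(-0.5869) x1=(1.3584) x2=(0.7378) x3=(-0.0237)
step 18: x0=(-0.5838) x1=(1.3465) x2=(0.7315) x3=(-0.0319)
step 19: x0=(-0.5805) x1=(1.3344) x2=(0.7253) x3=(-0.0400)
step 20: x0=(-0.5768) x1=(1.3220) x2=(0.7191) x3=(-0.0482)
step 21: x0=(-0.5728) x1=(1.3093) x2=(0.7130) x3=(-0.0564)

(-0.5728)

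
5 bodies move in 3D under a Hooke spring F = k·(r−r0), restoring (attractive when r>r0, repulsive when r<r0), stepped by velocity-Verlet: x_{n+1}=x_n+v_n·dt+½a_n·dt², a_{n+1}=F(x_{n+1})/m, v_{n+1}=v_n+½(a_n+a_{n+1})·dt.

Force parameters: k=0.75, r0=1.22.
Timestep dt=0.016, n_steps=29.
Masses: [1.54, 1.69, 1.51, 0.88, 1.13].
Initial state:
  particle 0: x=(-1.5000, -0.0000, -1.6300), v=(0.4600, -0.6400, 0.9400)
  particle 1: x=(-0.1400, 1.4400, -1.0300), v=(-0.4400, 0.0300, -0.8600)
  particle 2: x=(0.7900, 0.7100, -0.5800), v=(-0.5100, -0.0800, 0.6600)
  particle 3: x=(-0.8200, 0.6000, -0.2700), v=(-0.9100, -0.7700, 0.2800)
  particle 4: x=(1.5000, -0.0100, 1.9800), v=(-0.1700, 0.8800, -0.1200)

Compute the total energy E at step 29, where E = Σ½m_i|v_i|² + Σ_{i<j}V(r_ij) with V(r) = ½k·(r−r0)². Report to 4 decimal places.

14.0964

step 0: x0=(-1.5000, -0.0000, -1.6300) x1=(-0.1400, 1.4400, -1.0300) x2=(0.7900, 0.7100, -0.5800) x3=(-0.8200, 0.6000, -0.2700) x4=(1.5000, -0.0100, 1.9800)
step 1: x0=(-1.4924, -0.0102, -1.6147) x1=(-0.1470, 1.4404, -1.0437) x2=(0.7818, 0.7087, -0.5694) x3=(-0.8344, 0.5876, -0.2654) x4=(1.4968, 0.0042, 1.9774)
step 2: x0=(-1.4842, -0.0202, -1.5990) x1=(-0.1540, 1.4406, -1.0571) x2=(0.7734, 0.7072, -0.5586) x3=(-0.8483, 0.5752, -0.2606) x4=(1.4928, 0.0188, 1.9736)
step 3: x0=(-1.4756, -0.0301, -1.5828) x1=(-0.1608, 1.4406, -1.0703) x2=(0.7648, 0.7057, -0.5478) x3=(-0.8619, 0.5626, -0.2556) x4=(1.4879, 0.0336, 1.9685)
step 4: x0=(-1.4665, -0.0398, -1.5661) x1=(-0.1677, 1.4404, -1.0833) x2=(0.7561, 0.7041, -0.5368) x3=(-0.8751, 0.5500, -0.2505) x4=(1.4821, 0.0486, 1.9621)
step 5: x0=(-1.4568, -0.0494, -1.5490) x1=(-0.1744, 1.4400, -1.0961) x2=(0.7472, 0.7024, -0.5258) x3=(-0.8879, 0.5374, -0.2451) x4=(1.4754, 0.0640, 1.9545)
step 6: x0=(-1.4467, -0.0589, -1.5314) x1=(-0.1811, 1.4395, -1.1086) x2=(0.7381, 0.7006, -0.5146) x3=(-0.9002, 0.5246, -0.2395) x4=(1.4679, 0.0796, 1.9456)
step 7: x0=(-1.4361, -0.0682, -1.5134) x1=(-0.1878, 1.4387, -1.1209) x2=(0.7289, 0.6987, -0.5033) x3=(-0.9122, 0.5119, -0.2337) x4=(1.4595, 0.0954, 1.9355)
step 8: x0=(-1.4250, -0.0773, -1.4950) x1=(-0.1943, 1.4377, -1.1330) x2=(0.7196, 0.6967, -0.4919) x3=(-0.9237, 0.4991, -0.2277) x4=(1.4502, 0.1115, 1.9242)
step 9: x0=(-1.4134, -0.0863, -1.4761) x1=(-0.2008, 1.4366, -1.1448) x2=(0.7101, 0.6946, -0.4804) x3=(-0.9347, 0.4863, -0.2216) x4=(1.4400, 0.1277, 1.9116)
step 10: x0=(-1.4014, -0.0952, -1.4569) x1=(-0.2073, 1.4352, -1.1564) x2=(0.7004, 0.6924, -0.4688) x3=(-0.9454, 0.4734, -0.2152) x4=(1.4291, 0.1442, 1.8979)
step 11: x0=(-1.3890, -0.1039, -1.4372) x1=(-0.2136, 1.4337, -1.1677) x2=(0.6905, 0.6902, -0.4572) x3=(-0.9556, 0.4606, -0.2087) x4=(1.4172, 0.1609, 1.8829)
step 12: x0=(-1.3760, -0.1124, -1.4172) x1=(-0.2200, 1.4319, -1.1788) x2=(0.6806, 0.6879, -0.4454) x3=(-0.9653, 0.4477, -0.2020) x4=(1.4045, 0.1778, 1.8668)
step 13: x0=(-1.3627, -0.1208, -1.3968) x1=(-0.2262, 1.4300, -1.1896) x2=(0.6704, 0.6855, -0.4335) x3=(-0.9747, 0.4349, -0.1950) x4=(1.3910, 0.1949, 1.8495)
step 14: x0=(-1.3489, -0.1290, -1.3759) x1=(-0.2324, 1.4279, -1.2001) x2=(0.6601, 0.6830, -0.4216) x3=(-0.9836, 0.4221, -0.1880) x4=(1.3767, 0.2121, 1.8311)
step 15: x0=(-1.3347, -0.1371, -1.3548) x1=(-0.2385, 1.4256, -1.2104) x2=(0.6497, 0.6804, -0.4096) x3=(-0.9920, 0.4093, -0.1807) x4=(1.3615, 0.2295, 1.8115)
step 16: x0=(-1.3201, -0.1450, -1.3332) x1=(-0.2445, 1.4230, -1.2205) x2=(0.6391, 0.6778, -0.3975) x3=(-1.0000, 0.3965, -0.1733) x4=(1.3456, 0.2470, 1.7908)
step 17: x0=(-1.3051, -0.1527, -1.3114) x1=(-0.2505, 1.4203, -1.2302) x2=(0.6284, 0.6750, -0.3854) x3=(-1.0075, 0.3838, -0.1657) x4=(1.3288, 0.2647, 1.7691)
step 18: x0=(-1.2897, -0.1603, -1.2892) x1=(-0.2564, 1.4174, -1.2397) x2=(0.6175, 0.6723, -0.3731) x3=(-1.0147, 0.3712, -0.1579) x4=(1.3113, 0.2825, 1.7463)
step 19: x0=(-1.2740, -0.1677, -1.2666) x1=(-0.2622, 1.4143, -1.2490) x2=(0.6065, 0.6694, -0.3609) x3=(-1.0213, 0.3586, -0.1500) x4=(1.2930, 0.3004, 1.7224)
step 20: x0=(-1.2578, -0.1750, -1.2438) x1=(-0.2680, 1.4110, -1.2579) x2=(0.5953, 0.6665, -0.3485) x3=(-1.0276, 0.3461, -0.1420) x4=(1.2739, 0.3184, 1.6975)
step 21: x0=(-1.2413, -0.1821, -1.2206) x1=(-0.2737, 1.4075, -1.2666) x2=(0.5840, 0.6635, -0.3361) x3=(-1.0334, 0.3337, -0.1338) x4=(1.2541, 0.3366, 1.6716)
step 22: x0=(-1.2244, -0.1891, -1.1972) x1=(-0.2793, 1.4039, -1.2750) x2=(0.5725, 0.6605, -0.3237) x3=(-1.0387, 0.3213, -0.1254) x4=(1.2336, 0.3547, 1.6446)
step 23: x0=(-1.2072, -0.1959, -1.1734) x1=(-0.2849, 1.4000, -1.2832) x2=(0.5609, 0.6574, -0.3112) x3=(-1.0436, 0.3091, -0.1169) x4=(1.2123, 0.3730, 1.6168)
step 24: x0=(-1.1897, -0.2025, -1.1494) x1=(-0.2904, 1.3959, -1.2910) x2=(0.5492, 0.6542, -0.2987) x3=(-1.0482, 0.2970, -0.1083) x4=(1.1903, 0.3913, 1.5880)
step 25: x0=(-1.1718, -0.2090, -1.1252) x1=(-0.2958, 1.3917, -1.2986) x2=(0.5373, 0.6510, -0.2862) x3=(-1.0522, 0.2849, -0.0995) x4=(1.1677, 0.4097, 1.5583)
step 26: x0=(-1.1536, -0.2153, -1.1007) x1=(-0.3012, 1.3872, -1.3059) x2=(0.5253, 0.6478, -0.2736) x3=(-1.0559, 0.2730, -0.0906) x4=(1.1444, 0.4281, 1.5277)
step 27: x0=(-1.1351, -0.2214, -1.0759) x1=(-0.3065, 1.3826, -1.3129) x2=(0.5132, 0.6444, -0.2610) x3=(-1.0592, 0.2613, -0.0817) x4=(1.1204, 0.4465, 1.4962)
step 28: x0=(-1.1163, -0.2274, -1.0509) x1=(-0.3118, 1.3778, -1.3197) x2=(0.5010, 0.6411, -0.2484) x3=(-1.0620, 0.2496, -0.0725) x4=(1.0957, 0.4650, 1.4639)
step 29: x0=(-1.0972, -0.2333, -1.0257) x1=(-0.3170, 1.3728, -1.3261) x2=(0.4886, 0.6377, -0.2358) x3=(-1.0645, 0.2381, -0.0633) x4=(1.0705, 0.4835, 1.4308)
step 0 velocities: v0=(0.4600, -0.6400, 0.9400) v1=(-0.4400, 0.0300, -0.8600) v2=(-0.5100, -0.0800, 0.6600) v3=(-0.9100, -0.7700, 0.2800) v4=(-0.1700, 0.8800, -0.1200)
step 0: KE=3.5998, PE=10.4976, E=14.0974
step 29 velocities: v0=(1.2020, -0.3605, 1.5809) v1=(-0.3229, -0.3180, -0.3950) v2=(-0.7774, -0.2137, 0.7887) v3=(-0.1418, -0.7140, 0.5789) v4=(-1.5972, 1.1546, -2.0936)
step 29: KE=9.4545, PE=4.6419, E=14.0964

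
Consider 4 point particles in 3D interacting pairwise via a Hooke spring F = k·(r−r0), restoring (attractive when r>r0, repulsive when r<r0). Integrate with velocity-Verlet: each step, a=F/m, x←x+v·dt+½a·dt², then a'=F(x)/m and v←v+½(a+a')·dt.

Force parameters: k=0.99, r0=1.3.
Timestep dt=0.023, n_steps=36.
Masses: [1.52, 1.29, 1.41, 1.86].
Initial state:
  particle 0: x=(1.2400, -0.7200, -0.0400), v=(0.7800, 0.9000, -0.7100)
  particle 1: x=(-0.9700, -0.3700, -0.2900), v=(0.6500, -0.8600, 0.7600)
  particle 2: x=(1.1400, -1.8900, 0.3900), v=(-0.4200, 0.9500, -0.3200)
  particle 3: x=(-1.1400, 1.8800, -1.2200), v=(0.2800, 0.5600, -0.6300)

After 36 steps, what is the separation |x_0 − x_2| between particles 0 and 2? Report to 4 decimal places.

step 0: x0=(1.2400, -0.7200, -0.0400) x1=(-0.9700, -0.3700, -0.2900) x2=(1.1400, -1.8900, 0.3900) x3=(-1.1400, 1.8800, -1.2200)
step 1: x0=(1.2575, -0.6990, -0.0565) x1=(-0.9547, -0.3898, -0.2725) x2=(1.1298, -1.8675, 0.3824) x3=(-1.1331, 1.8921, -1.2342)
step 2: x0=(1.2742, -0.6773, -0.0733) x1=(-0.9385, -0.4094, -0.2550) x2=(1.1187, -1.8437, 0.3742) x3=(-1.1253, 1.9027, -1.2476)
step 3: x0=(1.2900, -0.6550, -0.0903) x1=(-0.9217, -0.4290, -0.2376) x2=(1.1065, -1.8187, 0.3654) x3=(-1.1165, 1.9117, -1.2604)
step 4: x0=(1.3049, -0.6321, -0.1077) x1=(-0.9041, -0.4484, -0.2202) x2=(1.0934, -1.7925, 0.3562) x3=(-1.1069, 1.9192, -1.2726)
step 5: x0=(1.3190, -0.6086, -0.1254) x1=(-0.8857, -0.4676, -0.2030) x2=(1.0793, -1.7650, 0.3464) x3=(-1.0963, 1.9251, -1.2840)
step 6: x0=(1.3323, -0.5845, -0.1433) x1=(-0.8667, -0.4866, -0.1858) x2=(1.0644, -1.7363, 0.3360) x3=(-1.0848, 1.9294, -1.2947)
step 7: x0=(1.3447, -0.5598, -0.1615) x1=(-0.8470, -0.5053, -0.1687) x2=(1.0485, -1.7065, 0.3252) x3=(-1.0724, 1.9323, -1.3048)
step 8: x0=(1.3562, -0.5345, -0.1799) x1=(-0.8267, -0.5237, -0.1518) x2=(1.0318, -1.6755, 0.3138) x3=(-1.0591, 1.9336, -1.3141)
step 9: x0=(1.3670, -0.5087, -0.1986) x1=(-0.8057, -0.5418, -0.1351) x2=(1.0142, -1.6434, 0.3020) x3=(-1.0450, 1.9333, -1.3227)
step 10: x0=(1.3768, -0.4824, -0.2175) x1=(-0.7842, -0.5596, -0.1185) x2=(0.9958, -1.6102, 0.2896) x3=(-1.0299, 1.9316, -1.3307)
step 11: x0=(1.3859, -0.4555, -0.2367) x1=(-0.7620, -0.5769, -0.1022) x2=(0.9766, -1.5759, 0.2768) x3=(-1.0140, 1.9283, -1.3379)
step 12: x0=(1.3941, -0.4281, -0.2561) x1=(-0.7393, -0.5939, -0.0861) x2=(0.9567, -1.5406, 0.2635) x3=(-0.9972, 1.9235, -1.3444)
step 13: x0=(1.4016, -0.4002, -0.2757) x1=(-0.7161, -0.6104, -0.0703) x2=(0.9360, -1.5042, 0.2498) x3=(-0.9796, 1.9173, -1.3503)
step 14: x0=(1.4082, -0.3719, -0.2955) x1=(-0.6924, -0.6264, -0.0547) x2=(0.9147, -1.4669, 0.2356) x3=(-0.9611, 1.9096, -1.3554)
step 15: x0=(1.4141, -0.3431, -0.3155) x1=(-0.6683, -0.6419, -0.0395) x2=(0.8927, -1.4286, 0.2209) x3=(-0.9418, 1.9004, -1.3598)
step 16: x0=(1.4191, -0.3139, -0.3357) x1=(-0.6437, -0.6569, -0.0245) x2=(0.8701, -1.3894, 0.2058) x3=(-0.9217, 1.8898, -1.3636)
step 17: x0=(1.4234, -0.2843, -0.3560) x1=(-0.6187, -0.6713, -0.0099) x2=(0.8469, -1.3492, 0.1903) x3=(-0.9009, 1.8779, -1.3666)
step 18: x0=(1.4269, -0.2542, -0.3765) x1=(-0.5933, -0.6852, 0.0044) x2=(0.8232, -1.3082, 0.1744) x3=(-0.8792, 1.8645, -1.3690)
step 19: x0=(1.4297, -0.2238, -0.3972) x1=(-0.5676, -0.6985, 0.0183) x2=(0.7990, -1.2664, 0.1581) x3=(-0.8568, 1.8498, -1.3707)
step 20: x0=(1.4317, -0.1931, -0.4180) x1=(-0.5416, -0.7111, 0.0319) x2=(0.7743, -1.2238, 0.1414) x3=(-0.8336, 1.8337, -1.3717)
step 21: x0=(1.4330, -0.1620, -0.4389) x1=(-0.5153, -0.7231, 0.0451) x2=(0.7491, -1.1804, 0.1244) x3=(-0.8098, 1.8164, -1.3721)
step 22: x0=(1.4336, -0.1306, -0.4600) x1=(-0.4887, -0.7345, 0.0579) x2=(0.7236, -1.1362, 0.1069) x3=(-0.7852, 1.7978, -1.3719)
step 23: x0=(1.4335, -0.0989, -0.4812) x1=(-0.4619, -0.7452, 0.0703) x2=(0.6978, -1.0914, 0.0891) x3=(-0.7599, 1.7779, -1.3710)
step 24: x0=(1.4327, -0.0669, -0.5024) x1=(-0.4350, -0.7552, 0.0822) x2=(0.6717, -1.0458, 0.0710) x3=(-0.7340, 1.7569, -1.3694)
step 25: x0=(1.4313, -0.0347, -0.5238) x1=(-0.4079, -0.7645, 0.0938) x2=(0.6453, -0.9996, 0.0525) x3=(-0.7075, 1.7346, -1.3673)
step 26: x0=(1.4291, -0.0022, -0.5452) x1=(-0.3806, -0.7731, 0.1050) x2=(0.6187, -0.9528, 0.0336) x3=(-0.6803, 1.7113, -1.3645)
step 27: x0=(1.4264, 0.0304, -0.5666) x1=(-0.3533, -0.7811, 0.1157) x2=(0.5919, -0.9054, 0.0145) x3=(-0.6526, 1.6868, -1.3612)
step 28: x0=(1.4230, 0.0633, -0.5881) x1=(-0.3259, -0.7883, 0.1260) x2=(0.5650, -0.8574, -0.0050) x3=(-0.6242, 1.6613, -1.3573)
step 29: x0=(1.4190, 0.0962, -0.6097) x1=(-0.2985, -0.7949, 0.1359) x2=(0.5380, -0.8089, -0.0248) x3=(-0.5954, 1.6347, -1.3528)
step 30: x0=(1.4144, 0.1294, -0.6313) x1=(-0.2710, -0.8008, 0.1454) x2=(0.5109, -0.7598, -0.0450) x3=(-0.5660, 1.6072, -1.3478)
step 31: x0=(1.4092, 0.1626, -0.6528) x1=(-0.2436, -0.8060, 0.1545) x2=(0.4838, -0.7102, -0.0655) x3=(-0.5362, 1.5787, -1.3422)
step 32: x0=(1.4035, 0.1959, -0.6744) x1=(-0.2161, -0.8106, 0.1632) x2=(0.4568, -0.6601, -0.0863) x3=(-0.5058, 1.5493, -1.3361)
step 33: x0=(1.3972, 0.2293, -0.6960) x1=(-0.1887, -0.8146, 0.1715) x2=(0.4297, -0.6096, -0.1074) x3=(-0.4751, 1.5191, -1.3295)
step 34: x0=(1.3904, 0.2627, -0.7175) x1=(-0.1613, -0.8179, 0.1794) x2=(0.4028, -0.5585, -0.1289) x3=(-0.4439, 1.4880, -1.3225)
step 35: x0=(1.3831, 0.2961, -0.7390) x1=(-0.1340, -0.8207, 0.1870) x2=(0.3758, -0.5069, -0.1507) x3=(-0.4124, 1.4562, -1.3150)
step 36: x0=(1.3754, 0.3296, -0.7604) x1=(-0.1066, -0.8230, 0.1943) x2=(0.3490, -0.4549, -0.1728) x3=(-0.3805, 1.4236, -1.3070)

1.4192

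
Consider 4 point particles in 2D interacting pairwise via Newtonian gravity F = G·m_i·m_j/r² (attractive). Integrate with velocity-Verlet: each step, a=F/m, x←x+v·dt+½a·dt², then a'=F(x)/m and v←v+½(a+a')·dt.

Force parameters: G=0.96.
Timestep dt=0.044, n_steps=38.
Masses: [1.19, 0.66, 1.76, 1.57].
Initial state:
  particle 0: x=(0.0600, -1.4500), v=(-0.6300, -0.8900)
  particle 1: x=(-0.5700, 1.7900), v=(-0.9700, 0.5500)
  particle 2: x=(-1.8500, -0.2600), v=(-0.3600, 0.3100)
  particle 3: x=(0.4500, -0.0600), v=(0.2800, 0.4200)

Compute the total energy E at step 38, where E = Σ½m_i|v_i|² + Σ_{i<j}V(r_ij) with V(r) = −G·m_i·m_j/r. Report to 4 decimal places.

-2.9297

step 0: x0=(0.0600, -1.4500) x1=(-0.5700, 1.7900) x2=(-1.8500, -0.2600) x3=(0.4500, -0.0600)
step 1: x0=(0.0322, -1.4883) x1=(-0.6127, 1.8136) x2=(-1.8653, -0.2464) x3=(0.4618, -0.0419)
step 2: x0=(0.0042, -1.5248) x1=(-0.6552, 1.8359) x2=(-1.8797, -0.2327) x3=(0.4726, -0.0246)
step 3: x0=(-0.0240, -1.5598) x1=(-0.6978, 1.8571) x2=(-1.8930, -0.2191) x3=(0.4824, -0.0080)
step 4: x0=(-0.0524, -1.5933) x1=(-0.7402, 1.8771) x2=(-1.9054, -0.2055) x3=(0.4913, 0.0080)
step 5: x0=(-0.0809, -1.6254) x1=(-0.7826, 1.8959) x2=(-1.9168, -0.1919) x3=(0.4992, 0.0234)
step 6: x0=(-0.1097, -1.6561) x1=(-0.8249, 1.9135) x2=(-1.9274, -0.1783) x3=(0.5061, 0.0383)
step 7: x0=(-0.1386, -1.6855) x1=(-0.8671, 1.9301) x2=(-1.9370, -0.1648) x3=(0.5122, 0.0527)
step 8: x0=(-0.1676, -1.7136) x1=(-0.9092, 1.9455) x2=(-1.9457, -0.1512) x3=(0.5174, 0.0666)
step 9: x0=(-0.1969, -1.7405) x1=(-0.9513, 1.9598) x2=(-1.9536, -0.1377) x3=(0.5216, 0.0801)
step 10: x0=(-0.2263, -1.7662) x1=(-0.9933, 1.9730) x2=(-1.9606, -0.1242) x3=(0.5250, 0.0931)
step 11: x0=(-0.2558, -1.7908) x1=(-1.0351, 1.9851) x2=(-1.9668, -0.1107) x3=(0.5276, 0.1058)
step 12: x0=(-0.2856, -1.8142) x1=(-1.0769, 1.9962) x2=(-1.9721, -0.0973) x3=(0.5293, 0.1181)
step 13: x0=(-0.3154, -1.8366) x1=(-1.1186, 2.0061) x2=(-1.9766, -0.0838) x3=(0.5301, 0.1301)
step 14: x0=(-0.3455, -1.8579) x1=(-1.1602, 2.0150) x2=(-1.9804, -0.0704) x3=(0.5301, 0.1417)
step 15: x0=(-0.3757, -1.8781) x1=(-1.2017, 2.0227) x2=(-1.9833, -0.0569) x3=(0.5293, 0.1530)
step 16: x0=(-0.4060, -1.8973) x1=(-1.2431, 2.0294) x2=(-1.9854, -0.0435) x3=(0.5277, 0.1639)
step 17: x0=(-0.4364, -1.9155) x1=(-1.2844, 2.0350) x2=(-1.9867, -0.0301) x3=(0.5252, 0.1746)
step 18: x0=(-0.4670, -1.9327) x1=(-1.3256, 2.0395) x2=(-1.9872, -0.0167) x3=(0.5219, 0.1850)
step 19: x0=(-0.4977, -1.9489) x1=(-1.3667, 2.0429) x2=(-1.9870, -0.0033) x3=(0.5179, 0.1951)
step 20: x0=(-0.5286, -1.9642) x1=(-1.4077, 2.0452) x2=(-1.9860, 0.0101) x3=(0.5130, 0.2049)
step 21: x0=(-0.5596, -1.9785) x1=(-1.4485, 2.0464) x2=(-1.9843, 0.0235) x3=(0.5073, 0.2144)
step 22: x0=(-0.5906, -1.9918) x1=(-1.4892, 2.0464) x2=(-1.9818, 0.0370) x3=(0.5007, 0.2237)
step 23: x0=(-0.6218, -2.0042) x1=(-1.5297, 2.0454) x2=(-1.9786, 0.0504) x3=(0.4934, 0.2328)
step 24: x0=(-0.6531, -2.0156) x1=(-1.5702, 2.0431) x2=(-1.9746, 0.0638) x3=(0.4853, 0.2416)
step 25: x0=(-0.6845, -2.0261) x1=(-1.6104, 2.0397) x2=(-1.9699, 0.0773) x3=(0.4763, 0.2501)
step 26: x0=(-0.7160, -2.0357) x1=(-1.6505, 2.0351) x2=(-1.9644, 0.0908) x3=(0.4666, 0.2585)
step 27: x0=(-0.7476, -2.0444) x1=(-1.6904, 2.0293) x2=(-1.9583, 0.1043) x3=(0.4560, 0.2666)
step 28: x0=(-0.7792, -2.0521) x1=(-1.7300, 2.0223) x2=(-1.9514, 0.1179) x3=(0.4445, 0.2744)
step 29: x0=(-0.8110, -2.0589) x1=(-1.7695, 2.0140) x2=(-1.9438, 0.1315) x3=(0.4323, 0.2821)
step 30: x0=(-0.8428, -2.0649) x1=(-1.8087, 2.0045) x2=(-1.9355, 0.1452) x3=(0.4192, 0.2895)
step 31: x0=(-0.8746, -2.0699) x1=(-1.8477, 1.9937) x2=(-1.9265, 0.1589) x3=(0.4052, 0.2967)
step 32: x0=(-0.9065, -2.0740) x1=(-1.8864, 1.9816) x2=(-1.9167, 0.1727) x3=(0.3904, 0.3038)
step 33: x0=(-0.9385, -2.0771) x1=(-1.9248, 1.9681) x2=(-1.9063, 0.1865) x3=(0.3746, 0.3106)
step 34: x0=(-0.9705, -2.0794) x1=(-1.9628, 1.9533) x2=(-1.8952, 0.2005) x3=(0.3580, 0.3171)
step 35: x0=(-1.0025, -2.0808) x1=(-2.0005, 1.9371) x2=(-1.8834, 0.2145) x3=(0.3405, 0.3235)
step 36: x0=(-1.0346, -2.0812) x1=(-2.0378, 1.9194) x2=(-1.8709, 0.2286) x3=(0.3221, 0.3297)
step 37: x0=(-1.0667, -2.0808) x1=(-2.0746, 1.9003) x2=(-1.8577, 0.2429) x3=(0.3027, 0.3357)
step 38: x0=(-1.0988, -2.0794) x1=(-2.1110, 1.8797) x2=(-1.8438, 0.2572) x3=(0.2823, 0.3415)
step 0 velocities: v0=(-0.6300, -0.8900) v1=(-0.9700, 0.5500) v2=(-0.3600, 0.3100) v3=(0.2800, 0.4200)
step 0: KE=1.5164, PE=-4.4455, E=-2.9291
step 38 velocities: v0=(-0.7290, 0.0415) v1=(-0.8201, -0.4852) v2=(0.3232, 0.3275) v3=(-0.4739, 0.1295)
step 38: KE=0.9927, PE=-3.9223, E=-2.9297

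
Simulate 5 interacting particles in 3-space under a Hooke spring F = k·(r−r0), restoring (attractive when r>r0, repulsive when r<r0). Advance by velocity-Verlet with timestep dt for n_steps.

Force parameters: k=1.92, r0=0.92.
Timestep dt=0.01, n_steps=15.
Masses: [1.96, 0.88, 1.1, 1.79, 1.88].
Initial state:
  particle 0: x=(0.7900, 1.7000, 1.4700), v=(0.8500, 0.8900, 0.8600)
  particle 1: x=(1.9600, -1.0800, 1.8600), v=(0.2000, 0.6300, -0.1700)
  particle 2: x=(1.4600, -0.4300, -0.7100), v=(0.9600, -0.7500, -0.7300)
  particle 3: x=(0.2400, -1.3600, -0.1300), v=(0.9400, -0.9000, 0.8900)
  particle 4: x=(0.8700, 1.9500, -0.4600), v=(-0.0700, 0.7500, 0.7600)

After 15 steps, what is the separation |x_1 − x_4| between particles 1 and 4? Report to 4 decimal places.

step 0: x0=(0.7900, 1.7000, 1.4700) x1=(1.9600, -1.0800, 1.8600) x2=(1.4600, -0.4300, -0.7100) x3=(0.2400, -1.3600, -0.1300) x4=(0.8700, 1.9500, -0.4600)
step 1: x0=(0.7985, 1.7086, 1.4784) x1=(1.9617, -1.0732, 1.8577) x2=(1.4695, -0.4373, -0.7170) x3=(0.2495, -1.3687, -0.1210) x4=(0.8693, 1.9572, -0.4523)
step 2: x0=(0.8072, 1.7167, 1.4865) x1=(1.9626, -1.0654, 1.8544) x2=(1.4788, -0.4442, -0.7233) x3=(0.2593, -1.3769, -0.1118) x4=(0.8687, 1.9637, -0.4442)
step 3: x0=(0.8159, 1.7242, 1.4943) x1=(1.9630, -1.0567, 1.8500) x2=(1.4880, -0.4508, -0.7290) x3=(0.2694, -1.3844, -0.1024) x4=(0.8682, 1.9696, -0.4359)
step 4: x0=(0.8247, 1.7312, 1.5017) x1=(1.9626, -1.0470, 1.8444) x2=(1.4969, -0.4569, -0.7341) x3=(0.2797, -1.3914, -0.0927) x4=(0.8678, 1.9748, -0.4273)
step 5: x0=(0.8336, 1.7376, 1.5087) x1=(1.9616, -1.0363, 1.8379) x2=(1.5057, -0.4627, -0.7384) x3=(0.2904, -1.3979, -0.0829) x4=(0.8674, 1.9793, -0.4184)
step 6: x0=(0.8426, 1.7435, 1.5154) x1=(1.9600, -1.0247, 1.8302) x2=(1.5142, -0.4680, -0.7422) x3=(0.3012, -1.4037, -0.0728) x4=(0.8672, 1.9832, -0.4092)
step 7: x0=(0.8517, 1.7488, 1.5218) x1=(1.9576, -1.0121, 1.8215) x2=(1.5225, -0.4729, -0.7452) x3=(0.3123, -1.4089, -0.0626) x4=(0.8670, 1.9864, -0.3997)
step 8: x0=(0.8608, 1.7535, 1.5278) x1=(1.9547, -0.9985, 1.8117) x2=(1.5307, -0.4774, -0.7476) x3=(0.3237, -1.4136, -0.0522) x4=(0.8669, 1.9890, -0.3899)
step 9: x0=(0.8701, 1.7577, 1.5334) x1=(1.9511, -0.9841, 1.8009) x2=(1.5386, -0.4815, -0.7493) x3=(0.3354, -1.4177, -0.0416) x4=(0.8669, 1.9909, -0.3799)
step 10: x0=(0.8794, 1.7613, 1.5387) x1=(1.9469, -0.9687, 1.7891) x2=(1.5464, -0.4852, -0.7503) x3=(0.3472, -1.4211, -0.0308) x4=(0.8669, 1.9922, -0.3696)
step 11: x0=(0.8888, 1.7644, 1.5436) x1=(1.9421, -0.9525, 1.7763) x2=(1.5539, -0.4884, -0.7507) x3=(0.3594, -1.4240, -0.0198) x4=(0.8671, 1.9927, -0.3590)
step 12: x0=(0.8983, 1.7669, 1.5482) x1=(1.9367, -0.9353, 1.7625) x2=(1.5612, -0.4912, -0.7504) x3=(0.3718, -1.4263, -0.0086) x4=(0.8674, 1.9927, -0.3482)
step 13: x0=(0.9078, 1.7688, 1.5524) x1=(1.9307, -0.9172, 1.7478) x2=(1.5683, -0.4935, -0.7494) x3=(0.3844, -1.4279, 0.0028) x4=(0.8677, 1.9919, -0.3371)
step 14: x0=(0.9174, 1.7702, 1.5563) x1=(1.9241, -0.8983, 1.7321) x2=(1.5752, -0.4954, -0.7477) x3=(0.3973, -1.4290, 0.0143) x4=(0.8681, 1.9905, -0.3258)
step 15: x0=(0.9271, 1.7710, 1.5598) x1=(1.9169, -0.8785, 1.7154) x2=(1.5818, -0.4969, -0.7454) x3=(0.4104, -1.4294, 0.0260) x4=(0.8687, 1.9885, -0.3141)

3.6657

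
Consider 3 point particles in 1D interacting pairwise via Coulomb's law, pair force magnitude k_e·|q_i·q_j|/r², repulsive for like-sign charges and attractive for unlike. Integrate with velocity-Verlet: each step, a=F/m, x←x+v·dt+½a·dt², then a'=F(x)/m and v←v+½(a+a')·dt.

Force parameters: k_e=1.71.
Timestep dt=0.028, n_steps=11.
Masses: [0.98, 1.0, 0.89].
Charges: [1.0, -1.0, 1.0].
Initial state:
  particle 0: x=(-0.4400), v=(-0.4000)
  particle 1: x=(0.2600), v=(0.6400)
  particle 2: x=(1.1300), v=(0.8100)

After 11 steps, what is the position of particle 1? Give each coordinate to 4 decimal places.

(0.4270)

step 0: x0=(-0.4400) x1=(0.2600) x2=(1.1300)
step 1: x0=(-0.4501) x1=(0.2774) x2=(1.1520)
step 2: x0=(-0.4581) x1=(0.2941) x2=(1.1726)
step 3: x0=(-0.4642) x1=(0.3101) x2=(1.1918)
step 4: x0=(-0.4686) x1=(0.3256) x2=(1.2097)
step 5: x0=(-0.4712) x1=(0.3407) x2=(1.2261)
step 6: x0=(-0.4723) x1=(0.3555) x2=(1.2411)
step 7: x0=(-0.4718) x1=(0.3701) x2=(1.2548)
step 8: x0=(-0.4699) x1=(0.3844) x2=(1.2670)
step 9: x0=(-0.4665) x1=(0.3986) x2=(1.2778)
step 10: x0=(-0.4618) x1=(0.4128) x2=(1.2871)
step 11: x0=(-0.4557) x1=(0.4270) x2=(1.2949)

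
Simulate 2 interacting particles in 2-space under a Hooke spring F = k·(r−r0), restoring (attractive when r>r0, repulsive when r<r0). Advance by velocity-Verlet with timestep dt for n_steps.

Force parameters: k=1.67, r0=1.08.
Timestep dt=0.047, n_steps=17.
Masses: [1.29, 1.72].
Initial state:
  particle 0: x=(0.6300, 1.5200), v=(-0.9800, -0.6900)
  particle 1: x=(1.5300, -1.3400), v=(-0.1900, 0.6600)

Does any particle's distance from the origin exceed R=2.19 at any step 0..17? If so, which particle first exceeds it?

step 0: x0=(0.6300, 1.5200) x1=(1.5300, -1.3400)
step 1: x0=(0.5848, 1.4850) x1=(1.5205, -1.3070)
step 2: x0=(0.5412, 1.4449) x1=(1.5096, -1.2702)
step 3: x0=(0.4994, 1.3999) x1=(1.4975, -1.2298)
step 4: x0=(0.4594, 1.3503) x1=(1.4841, -1.1859)
step 5: x0=(0.4211, 1.2963) x1=(1.4693, -1.1388)
step 6: x0=(0.3846, 1.2382) x1=(1.4532, -1.0885)
step 7: x0=(0.3498, 1.1763) x1=(1.4358, -1.0353)
step 8: x0=(0.3169, 1.1108) x1=(1.4171, -0.9795)
step 9: x0=(0.2856, 1.0420) x1=(1.3970, -0.9212)
step 10: x0=(0.2559, 0.9703) x1=(1.3758, -0.8608)
step 11: x0=(0.2279, 0.8961) x1=(1.3533, -0.7984)
step 12: x0=(0.2014, 0.8195) x1=(1.3298, -0.7343)
step 13: x0=(0.1763, 0.7410) x1=(1.3051, -0.6687)
step 14: x0=(0.1525, 0.6609) x1=(1.2795, -0.6019)
step 15: x0=(0.1298, 0.5795) x1=(1.2530, -0.5341)
step 16: x0=(0.1082, 0.4970) x1=(1.2258, -0.4656)
step 17: x0=(0.0874, 0.4139) x1=(1.1979, -0.3965)

no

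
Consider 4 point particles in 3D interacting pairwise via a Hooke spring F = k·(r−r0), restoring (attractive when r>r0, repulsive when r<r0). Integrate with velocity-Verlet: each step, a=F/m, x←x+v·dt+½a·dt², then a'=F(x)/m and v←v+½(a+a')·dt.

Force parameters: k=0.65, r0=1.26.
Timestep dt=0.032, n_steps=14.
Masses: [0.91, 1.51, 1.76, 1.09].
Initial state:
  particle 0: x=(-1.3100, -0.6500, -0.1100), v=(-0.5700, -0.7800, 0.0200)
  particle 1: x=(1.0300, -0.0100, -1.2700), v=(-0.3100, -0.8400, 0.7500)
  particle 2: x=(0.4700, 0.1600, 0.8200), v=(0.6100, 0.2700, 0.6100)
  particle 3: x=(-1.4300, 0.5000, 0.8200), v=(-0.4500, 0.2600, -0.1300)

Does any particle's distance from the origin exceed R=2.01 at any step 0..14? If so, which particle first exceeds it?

step 0: x0=(-1.3100, -0.6500, -0.1100) x1=(1.0300, -0.0100, -1.2700) x2=(0.4700, 0.1600, 0.8200) x3=(-1.4300, 0.5000, 0.8200)
step 1: x0=(-1.3275, -0.6746, -0.1094) x1=(1.0194, -0.0369, -1.2454) x2=(0.4893, 0.1686, 0.8393) x3=(-1.4437, 0.5081, 0.8154)
step 2: x0=(-1.3436, -0.6986, -0.1088) x1=(1.0075, -0.0637, -1.2196) x2=(0.5081, 0.1770, 0.8581) x3=(-1.4561, 0.5159, 0.8100)
step 3: x0=(-1.3581, -0.7219, -0.1082) x1=(0.9943, -0.0905, -1.1926) x2=(0.5264, 0.1854, 0.8764) x3=(-1.4671, 0.5232, 0.8037)
step 4: x0=(-1.3712, -0.7445, -0.1076) x1=(0.9798, -0.1172, -1.1644) x2=(0.5442, 0.1935, 0.8942) x3=(-1.4767, 0.5301, 0.7965)
step 5: x0=(-1.3826, -0.7664, -0.1069) x1=(0.9641, -0.1438, -1.1351) x2=(0.5614, 0.2016, 0.9115) x3=(-1.4849, 0.5365, 0.7886)
step 6: x0=(-1.3926, -0.7875, -0.1062) x1=(0.9470, -0.1704, -1.1047) x2=(0.5781, 0.2094, 0.9282) x3=(-1.4917, 0.5424, 0.7798)
step 7: x0=(-1.4010, -0.8078, -0.1053) x1=(0.9288, -0.1968, -1.0732) x2=(0.5941, 0.2170, 0.9445) x3=(-1.4971, 0.5477, 0.7703)
step 8: x0=(-1.4077, -0.8272, -0.1042) x1=(0.9093, -0.2231, -1.0406) x2=(0.6094, 0.2245, 0.9602) x3=(-1.5011, 0.5526, 0.7601)
step 9: x0=(-1.4130, -0.8459, -0.1030) x1=(0.8886, -0.2492, -1.0070) x2=(0.6241, 0.2317, 0.9754) x3=(-1.5037, 0.5569, 0.7491)
step 10: x0=(-1.4166, -0.8636, -0.1016) x1=(0.8667, -0.2752, -0.9724) x2=(0.6382, 0.2387, 0.9901) x3=(-1.5048, 0.5606, 0.7374)
step 11: x0=(-1.4186, -0.8805, -0.0999) x1=(0.8436, -0.3010, -0.9369) x2=(0.6515, 0.2455, 1.0042) x3=(-1.5045, 0.5637, 0.7251)
step 12: x0=(-1.4191, -0.8966, -0.0979) x1=(0.8195, -0.3266, -0.9004) x2=(0.6640, 0.2520, 1.0178) x3=(-1.5028, 0.5663, 0.7121)
step 13: x0=(-1.4179, -0.9117, -0.0957) x1=(0.7942, -0.3520, -0.8630) x2=(0.6759, 0.2582, 1.0309) x3=(-1.4997, 0.5682, 0.6985)
step 14: x0=(-1.4153, -0.9259, -0.0932) x1=(0.7679, -0.3772, -0.8248) x2=(0.6870, 0.2642, 1.0434) x3=(-1.4953, 0.5695, 0.6844)

no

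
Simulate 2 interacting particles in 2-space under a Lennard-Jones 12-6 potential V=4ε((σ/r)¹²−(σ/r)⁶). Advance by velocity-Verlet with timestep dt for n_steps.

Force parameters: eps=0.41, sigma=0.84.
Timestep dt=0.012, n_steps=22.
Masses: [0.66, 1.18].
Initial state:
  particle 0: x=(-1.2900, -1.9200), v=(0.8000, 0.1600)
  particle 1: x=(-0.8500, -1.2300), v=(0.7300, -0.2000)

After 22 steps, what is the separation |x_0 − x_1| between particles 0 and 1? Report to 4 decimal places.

step 0: x0=(-1.2900, -1.9200) x1=(-0.8500, -1.2300)
step 1: x0=(-1.2815, -1.9198) x1=(-0.8406, -1.2314)
step 2: x0=(-1.2753, -1.9232) x1=(-0.8300, -1.2309)
step 3: x0=(-1.2710, -1.9296) x1=(-0.8182, -1.2286)
step 4: x0=(-1.2684, -1.9385) x1=(-0.8056, -1.2250)
step 5: x0=(-1.2668, -1.9491) x1=(-0.7923, -1.2204)
step 6: x0=(-1.2659, -1.9607) x1=(-0.7787, -1.2152)
step 7: x0=(-1.2654, -1.9729) x1=(-0.7648, -1.2097)
step 8: x0=(-1.2651, -1.9853) x1=(-0.7509, -1.2041)
step 9: x0=(-1.2648, -1.9979) x1=(-0.7369, -1.1984)
step 10: x0=(-1.2644, -2.0103) x1=(-0.7230, -1.1928)
step 11: x0=(-1.2640, -2.0226) x1=(-0.7091, -1.1872)
step 12: x0=(-1.2634, -2.0347) x1=(-0.6953, -1.1818)
step 13: x0=(-1.2627, -2.0465) x1=(-0.6816, -1.1765)
step 14: x0=(-1.2618, -2.0582) x1=(-0.6680, -1.1713)
step 15: x0=(-1.2608, -2.0697) x1=(-0.6544, -1.1662)
step 16: x0=(-1.2597, -2.0809) x1=(-0.6409, -1.1612)
step 17: x0=(-1.2584, -2.0920) x1=(-0.6275, -1.1563)
step 18: x0=(-1.2570, -2.1029) x1=(-0.6141, -1.1516)
step 19: x0=(-1.2555, -2.1136) x1=(-0.6008, -1.1469)
step 20: x0=(-1.2539, -2.1242) x1=(-0.5876, -1.1423)
step 21: x0=(-1.2522, -2.1346) x1=(-0.5744, -1.1378)
step 22: x0=(-1.2504, -2.1449) x1=(-0.5613, -1.1334)

1.2240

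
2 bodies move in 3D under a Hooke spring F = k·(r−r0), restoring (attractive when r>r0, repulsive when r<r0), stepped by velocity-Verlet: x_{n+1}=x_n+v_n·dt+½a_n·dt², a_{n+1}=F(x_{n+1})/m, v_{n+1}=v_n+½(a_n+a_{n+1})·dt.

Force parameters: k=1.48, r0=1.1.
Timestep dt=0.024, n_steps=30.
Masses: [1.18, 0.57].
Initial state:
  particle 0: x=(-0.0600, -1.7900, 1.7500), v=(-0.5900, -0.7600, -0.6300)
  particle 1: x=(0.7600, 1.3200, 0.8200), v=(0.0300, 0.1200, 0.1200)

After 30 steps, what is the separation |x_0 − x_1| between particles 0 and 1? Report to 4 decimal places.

step 0: x0=(-0.0600, -1.7900, 1.7500) x1=(0.7600, 1.3200, 0.8200)
step 1: x0=(-0.0740, -1.8075, 1.7347) x1=(0.7603, 1.3213, 0.8233)
step 2: x0=(-0.0875, -1.8235, 1.7189) x1=(0.7598, 1.3195, 0.8276)
step 3: x0=(-0.1007, -1.8379, 1.7026) x1=(0.7584, 1.3145, 0.8328)
step 4: x0=(-0.1134, -1.8508, 1.6860) x1=(0.7561, 1.3063, 0.8388)
step 5: x0=(-0.1257, -1.8621, 1.6689) x1=(0.7530, 1.2949, 0.8457)
step 6: x0=(-0.1376, -1.8720, 1.6515) x1=(0.7490, 1.2804, 0.8534)
step 7: x0=(-0.1490, -1.8802, 1.6336) x1=(0.7441, 1.2627, 0.8620)
step 8: x0=(-0.1600, -1.8870, 1.6154) x1=(0.7383, 1.2418, 0.8713)
step 9: x0=(-0.1706, -1.8922, 1.5968) x1=(0.7316, 1.2178, 0.8813)
step 10: x0=(-0.1807, -1.8960, 1.5779) x1=(0.7240, 1.1906, 0.8921)
step 11: x0=(-0.1904, -1.8982, 1.5586) x1=(0.7154, 1.1604, 0.9035)
step 12: x0=(-0.1997, -1.8990, 1.5391) x1=(0.7060, 1.1272, 0.9156)
step 13: x0=(-0.2085, -1.8984, 1.5192) x1=(0.6957, 1.0910, 0.9284)
step 14: x0=(-0.2169, -1.8963, 1.4990) x1=(0.6846, 1.0518, 0.9416)
step 15: x0=(-0.2249, -1.8929, 1.4786) x1=(0.6725, 1.0098, 0.9555)
step 16: x0=(-0.2325, -1.8881, 1.4580) x1=(0.6596, 0.9650, 0.9698)
step 17: x0=(-0.2396, -1.8820, 1.4371) x1=(0.6458, 0.9175, 0.9846)
step 18: x0=(-0.2464, -1.8746, 1.4160) x1=(0.6312, 0.8674, 0.9998)
step 19: x0=(-0.2528, -1.8660, 1.3947) x1=(0.6158, 0.8147, 1.0154)
step 20: x0=(-0.2587, -1.8562, 1.3733) x1=(0.5996, 0.7595, 1.0314)
step 21: x0=(-0.2643, -1.8453, 1.3517) x1=(0.5826, 0.7020, 1.0477)
step 22: x0=(-0.2696, -1.8333, 1.3300) x1=(0.5648, 0.6422, 1.0642)
step 23: x0=(-0.2745, -1.8202, 1.3082) x1=(0.5464, 0.5803, 1.0810)
step 24: x0=(-0.2790, -1.8062, 1.2862) x1=(0.5272, 0.5164, 1.0979)
step 25: x0=(-0.2833, -1.7912, 1.2642) x1=(0.5074, 0.4505, 1.1151)
step 26: x0=(-0.2872, -1.7753, 1.2422) x1=(0.4869, 0.3828, 1.1323)
step 27: x0=(-0.2908, -1.7587, 1.2201) x1=(0.4658, 0.3134, 1.1496)
step 28: x0=(-0.2942, -1.7413, 1.1980) x1=(0.4442, 0.2425, 1.1670)
step 29: x0=(-0.2973, -1.7232, 1.1758) x1=(0.4220, 0.1701, 1.1844)
step 30: x0=(-0.3001, -1.7044, 1.1537) x1=(0.3993, 0.0965, 1.2018)

1.9326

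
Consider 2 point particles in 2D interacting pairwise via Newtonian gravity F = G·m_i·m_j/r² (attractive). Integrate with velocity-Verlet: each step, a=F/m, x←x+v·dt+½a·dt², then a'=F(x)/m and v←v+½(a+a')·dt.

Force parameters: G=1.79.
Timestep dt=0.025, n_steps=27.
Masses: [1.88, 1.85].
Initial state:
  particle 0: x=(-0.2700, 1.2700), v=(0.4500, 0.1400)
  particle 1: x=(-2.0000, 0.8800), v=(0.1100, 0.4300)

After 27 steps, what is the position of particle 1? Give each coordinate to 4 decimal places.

(-1.6804, 1.2135)

step 0: x0=(-0.2700, 1.2700) x1=(-2.0000, 0.8800)
step 1: x0=(-0.2591, 1.2734) x1=(-1.9969, 0.8908)
step 2: x0=(-0.2488, 1.2767) x1=(-1.9932, 0.9018)
step 3: x0=(-0.2391, 1.2799) x1=(-1.9888, 0.9129)
step 4: x0=(-0.2301, 1.2829) x1=(-1.9838, 0.9241)
step 5: x0=(-0.2217, 1.2858) x1=(-1.9782, 0.9355)
step 6: x0=(-0.2140, 1.2885) x1=(-1.9719, 0.9470)
step 7: x0=(-0.2068, 1.2912) x1=(-1.9649, 0.9586)
step 8: x0=(-0.2004, 1.2937) x1=(-1.9573, 0.9704)
step 9: x0=(-0.1945, 1.2961) x1=(-1.9491, 0.9822)
step 10: x0=(-0.1893, 1.2984) x1=(-1.9402, 0.9942)
step 11: x0=(-0.1847, 1.3006) x1=(-1.9306, 1.0063)
step 12: x0=(-0.1808, 1.3026) x1=(-1.9204, 1.0185)
step 13: x0=(-0.1776, 1.3046) x1=(-1.9096, 1.0309)
step 14: x0=(-0.1750, 1.3064) x1=(-1.8980, 1.0433)
step 15: x0=(-0.1731, 1.3082) x1=(-1.8858, 1.0558)
step 16: x0=(-0.1718, 1.3098) x1=(-1.8728, 1.0684)
step 17: x0=(-0.1713, 1.3114) x1=(-1.8592, 1.0812)
step 18: x0=(-0.1715, 1.3128) x1=(-1.8449, 1.0940)
step 19: x0=(-0.1723, 1.3142) x1=(-1.8298, 1.1069)
step 20: x0=(-0.1740, 1.3155) x1=(-1.8139, 1.1199)
step 21: x0=(-0.1764, 1.3166) x1=(-1.7973, 1.1331)
step 22: x0=(-0.1795, 1.3177) x1=(-1.7799, 1.1462)
step 23: x0=(-0.1835, 1.3187) x1=(-1.7618, 1.1595)
step 24: x0=(-0.1882, 1.3197) x1=(-1.7427, 1.1729)
step 25: x0=(-0.1938, 1.3205) x1=(-1.7228, 1.1864)
step 26: x0=(-0.2003, 1.3213) x1=(-1.7021, 1.1999)
step 27: x0=(-0.2077, 1.3220) x1=(-1.6804, 1.2135)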